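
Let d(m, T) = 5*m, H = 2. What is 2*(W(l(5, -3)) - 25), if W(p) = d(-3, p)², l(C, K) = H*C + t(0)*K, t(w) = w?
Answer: 400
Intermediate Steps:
l(C, K) = 2*C (l(C, K) = 2*C + 0*K = 2*C + 0 = 2*C)
W(p) = 225 (W(p) = (5*(-3))² = (-15)² = 225)
2*(W(l(5, -3)) - 25) = 2*(225 - 25) = 2*200 = 400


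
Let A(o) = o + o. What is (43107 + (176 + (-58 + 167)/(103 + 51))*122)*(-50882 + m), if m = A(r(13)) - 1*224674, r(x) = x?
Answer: -1371927792960/77 ≈ -1.7817e+10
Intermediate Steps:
A(o) = 2*o
m = -224648 (m = 2*13 - 1*224674 = 26 - 224674 = -224648)
(43107 + (176 + (-58 + 167)/(103 + 51))*122)*(-50882 + m) = (43107 + (176 + (-58 + 167)/(103 + 51))*122)*(-50882 - 224648) = (43107 + (176 + 109/154)*122)*(-275530) = (43107 + (27213/154)*122)*(-275530) = (43107 + 1659993/77)*(-275530) = (4979232/77)*(-275530) = -1371927792960/77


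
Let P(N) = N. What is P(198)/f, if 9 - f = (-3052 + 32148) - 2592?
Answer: -198/26495 ≈ -0.0074731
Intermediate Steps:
f = -26495 (f = 9 - ((-3052 + 32148) - 2592) = 9 - (29096 - 2592) = 9 - 1*26504 = 9 - 26504 = -26495)
P(198)/f = 198/(-26495) = 198*(-1/26495) = -198/26495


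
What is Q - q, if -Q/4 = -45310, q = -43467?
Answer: 224707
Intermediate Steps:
Q = 181240 (Q = -4*(-45310) = 181240)
Q - q = 181240 - 1*(-43467) = 181240 + 43467 = 224707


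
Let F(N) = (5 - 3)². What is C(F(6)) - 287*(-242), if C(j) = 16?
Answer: 69470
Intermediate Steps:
F(N) = 4 (F(N) = 2² = 4)
C(F(6)) - 287*(-242) = 16 - 287*(-242) = 16 + 69454 = 69470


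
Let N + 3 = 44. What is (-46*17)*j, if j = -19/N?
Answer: 14858/41 ≈ 362.39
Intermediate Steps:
N = 41 (N = -3 + 44 = 41)
j = -19/41 ≈ -0.46341
(-46*17)*j = -46*17*(-19/41) = -782*(-19/41) = 14858/41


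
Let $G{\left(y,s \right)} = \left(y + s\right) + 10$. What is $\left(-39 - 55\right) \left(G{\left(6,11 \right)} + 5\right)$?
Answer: $-3008$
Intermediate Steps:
$G{\left(y,s \right)} = 10 + s + y$ ($G{\left(y,s \right)} = \left(s + y\right) + 10 = 10 + s + y$)
$\left(-39 - 55\right) \left(G{\left(6,11 \right)} + 5\right) = \left(-39 - 55\right) \left(\left(10 + 11 + 6\right) + 5\right) = \left(-39 - 55\right) \left(27 + 5\right) = \left(-94\right) 32 = -3008$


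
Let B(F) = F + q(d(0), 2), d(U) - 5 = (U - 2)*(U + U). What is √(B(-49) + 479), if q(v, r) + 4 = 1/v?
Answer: √10655/5 ≈ 20.645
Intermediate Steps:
d(U) = 5 + 2*U*(-2 + U) (d(U) = 5 + (U - 2)*(U + U) = 5 + (-2 + U)*(2*U) = 5 + 2*U*(-2 + U))
q(v, r) = -4 + 1/v
B(F) = -19/5 + F (B(F) = F + (-4 + 1/(5 - 4*0 + 2*0²)) = F + (-4 + 1/(5 + 0 + 2*0)) = F + (-4 + 1/(5 + 0 + 0)) = F + (-4 + 1/5) = F + (-4 + ⅕) = F - 19/5 = -19/5 + F)
√(B(-49) + 479) = √((-19/5 - 49) + 479) = √(-264/5 + 479) = √(2131/5) = √10655/5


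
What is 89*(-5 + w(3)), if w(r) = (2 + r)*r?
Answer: 890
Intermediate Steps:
w(r) = r*(2 + r)
89*(-5 + w(3)) = 89*(-5 + 3*(2 + 3)) = 89*(-5 + 3*5) = 89*(-5 + 15) = 89*10 = 890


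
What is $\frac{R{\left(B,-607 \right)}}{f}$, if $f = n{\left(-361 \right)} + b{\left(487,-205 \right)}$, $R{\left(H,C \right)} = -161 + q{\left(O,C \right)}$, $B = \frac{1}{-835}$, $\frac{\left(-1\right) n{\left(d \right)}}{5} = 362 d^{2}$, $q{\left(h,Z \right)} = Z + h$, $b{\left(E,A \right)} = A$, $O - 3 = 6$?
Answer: $\frac{33}{10255705} \approx 3.2177 \cdot 10^{-6}$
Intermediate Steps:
$O = 9$ ($O = 3 + 6 = 9$)
$n{\left(d \right)} = - 1810 d^{2}$ ($n{\left(d \right)} = - 5 \cdot 362 d^{2} = - 1810 d^{2}$)
$B = - \frac{1}{835} \approx -0.0011976$
$R{\left(H,C \right)} = -152 + C$ ($R{\left(H,C \right)} = -161 + \left(C + 9\right) = -161 + \left(9 + C\right) = -152 + C$)
$f = -235881215$ ($f = - 1810 \left(-361\right)^{2} - 205 = \left(-1810\right) 130321 - 205 = -235881010 - 205 = -235881215$)
$\frac{R{\left(B,-607 \right)}}{f} = \frac{-152 - 607}{-235881215} = \left(-759\right) \left(- \frac{1}{235881215}\right) = \frac{33}{10255705}$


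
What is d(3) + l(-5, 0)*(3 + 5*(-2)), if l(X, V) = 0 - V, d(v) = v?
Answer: 3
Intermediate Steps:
l(X, V) = -V
d(3) + l(-5, 0)*(3 + 5*(-2)) = 3 + (-1*0)*(3 + 5*(-2)) = 3 + 0*(3 - 10) = 3 + 0*(-7) = 3 + 0 = 3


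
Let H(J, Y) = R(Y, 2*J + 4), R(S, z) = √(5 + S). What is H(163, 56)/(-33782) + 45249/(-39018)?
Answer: -15083/13006 - √61/33782 ≈ -1.1599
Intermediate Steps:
H(J, Y) = √(5 + Y)
H(163, 56)/(-33782) + 45249/(-39018) = √(5 + 56)/(-33782) + 45249/(-39018) = √61*(-1/33782) + 45249*(-1/39018) = -√61/33782 - 15083/13006 = -15083/13006 - √61/33782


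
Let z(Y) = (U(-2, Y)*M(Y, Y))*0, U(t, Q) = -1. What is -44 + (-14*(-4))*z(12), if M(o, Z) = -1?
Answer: -44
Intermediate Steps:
z(Y) = 0 (z(Y) = -1*(-1)*0 = 1*0 = 0)
-44 + (-14*(-4))*z(12) = -44 - 14*(-4)*0 = -44 + 56*0 = -44 + 0 = -44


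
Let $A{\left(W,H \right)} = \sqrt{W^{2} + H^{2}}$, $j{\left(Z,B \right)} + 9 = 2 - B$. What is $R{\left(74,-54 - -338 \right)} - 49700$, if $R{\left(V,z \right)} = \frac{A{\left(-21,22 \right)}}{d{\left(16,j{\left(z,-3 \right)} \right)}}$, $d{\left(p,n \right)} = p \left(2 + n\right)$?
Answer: $-49700 - \frac{5 \sqrt{37}}{32} \approx -49701.0$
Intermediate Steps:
$j{\left(Z,B \right)} = -7 - B$ ($j{\left(Z,B \right)} = -9 - \left(-2 + B\right) = -7 - B$)
$A{\left(W,H \right)} = \sqrt{H^{2} + W^{2}}$
$R{\left(V,z \right)} = - \frac{5 \sqrt{37}}{32}$ ($R{\left(V,z \right)} = \frac{\sqrt{22^{2} + \left(-21\right)^{2}}}{16 \left(2 - 4\right)} = \frac{\sqrt{484 + 441}}{16 \left(2 + \left(-7 + 3\right)\right)} = \frac{\sqrt{925}}{16 \left(2 - 4\right)} = \frac{5 \sqrt{37}}{16 \left(-2\right)} = \frac{5 \sqrt{37}}{-32} = 5 \sqrt{37} \left(- \frac{1}{32}\right) = - \frac{5 \sqrt{37}}{32}$)
$R{\left(74,-54 - -338 \right)} - 49700 = - \frac{5 \sqrt{37}}{32} - 49700 = -49700 - \frac{5 \sqrt{37}}{32}$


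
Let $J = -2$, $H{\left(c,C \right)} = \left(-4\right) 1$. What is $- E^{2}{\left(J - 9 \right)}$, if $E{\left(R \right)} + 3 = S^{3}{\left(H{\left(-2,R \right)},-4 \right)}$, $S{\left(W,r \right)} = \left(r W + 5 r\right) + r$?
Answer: $-265225$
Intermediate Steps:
$H{\left(c,C \right)} = -4$
$S{\left(W,r \right)} = 6 r + W r$ ($S{\left(W,r \right)} = \left(W r + 5 r\right) + r = \left(5 r + W r\right) + r = 6 r + W r$)
$E{\left(R \right)} = -515$ ($E{\left(R \right)} = -3 + \left(- 4 \left(6 - 4\right)\right)^{3} = -3 + \left(\left(-4\right) 2\right)^{3} = -3 + \left(-8\right)^{3} = -3 - 512 = -515$)
$- E^{2}{\left(J - 9 \right)} = - \left(-515\right)^{2} = \left(-1\right) 265225 = -265225$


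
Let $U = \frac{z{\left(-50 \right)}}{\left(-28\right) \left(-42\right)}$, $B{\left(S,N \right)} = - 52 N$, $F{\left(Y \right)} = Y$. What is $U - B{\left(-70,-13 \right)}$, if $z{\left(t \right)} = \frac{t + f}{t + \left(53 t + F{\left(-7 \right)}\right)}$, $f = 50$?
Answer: $-676$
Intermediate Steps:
$z{\left(t \right)} = \frac{50 + t}{-7 + 54 t}$ ($z{\left(t \right)} = \frac{t + 50}{t + \left(53 t - 7\right)} = \frac{50 + t}{t + \left(-7 + 53 t\right)} = \frac{50 + t}{-7 + 54 t}$)
$U = 0$ ($U = \frac{\frac{1}{-7 + 54 \left(-50\right)} \left(50 - 50\right)}{\left(-28\right) \left(-42\right)} = \frac{\frac{1}{-7 - 2700} \cdot 0}{1176} = \frac{1}{-2707} \cdot 0 \cdot \frac{1}{1176} = \left(- \frac{1}{2707}\right) 0 \cdot \frac{1}{1176} = 0 \cdot \frac{1}{1176} = 0$)
$U - B{\left(-70,-13 \right)} = 0 - \left(-52\right) \left(-13\right) = 0 - 676 = -676$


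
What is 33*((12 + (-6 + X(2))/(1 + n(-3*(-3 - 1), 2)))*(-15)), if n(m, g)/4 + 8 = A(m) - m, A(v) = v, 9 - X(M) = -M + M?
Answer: -182655/31 ≈ -5892.1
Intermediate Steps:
X(M) = 9 (X(M) = 9 - (-M + M) = 9 - 1*0 = 9 + 0 = 9)
n(m, g) = -32 (n(m, g) = -32 + 4*(m - m) = -32 + 4*0 = -32 + 0 = -32)
33*((12 + (-6 + X(2))/(1 + n(-3*(-3 - 1), 2)))*(-15)) = 33*((12 + (-6 + 9)/(1 - 32))*(-15)) = 33*((12 + 3/(-31))*(-15)) = 33*((12 + 3*(-1/31))*(-15)) = 33*((12 - 3/31)*(-15)) = 33*((369/31)*(-15)) = 33*(-5535/31) = -182655/31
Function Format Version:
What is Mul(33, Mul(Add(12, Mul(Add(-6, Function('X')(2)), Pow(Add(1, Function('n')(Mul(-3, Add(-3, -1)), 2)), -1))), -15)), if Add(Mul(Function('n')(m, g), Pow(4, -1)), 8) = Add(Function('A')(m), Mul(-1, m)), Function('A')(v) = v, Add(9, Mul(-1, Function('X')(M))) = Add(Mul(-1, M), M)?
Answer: Rational(-182655, 31) ≈ -5892.1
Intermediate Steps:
Function('X')(M) = 9 (Function('X')(M) = Add(9, Mul(-1, Add(Mul(-1, M), M))) = Add(9, Mul(-1, 0)) = Add(9, 0) = 9)
Function('n')(m, g) = -32 (Function('n')(m, g) = Add(-32, Mul(4, Add(m, Mul(-1, m)))) = Add(-32, Mul(4, 0)) = Add(-32, 0) = -32)
Mul(33, Mul(Add(12, Mul(Add(-6, Function('X')(2)), Pow(Add(1, Function('n')(Mul(-3, Add(-3, -1)), 2)), -1))), -15)) = Mul(33, Mul(Add(12, Mul(Add(-6, 9), Pow(Add(1, -32), -1))), -15)) = Mul(33, Mul(Add(12, Mul(3, Pow(-31, -1))), -15)) = Mul(33, Mul(Add(12, Mul(3, Rational(-1, 31))), -15)) = Mul(33, Mul(Add(12, Rational(-3, 31)), -15)) = Mul(33, Mul(Rational(369, 31), -15)) = Mul(33, Rational(-5535, 31)) = Rational(-182655, 31)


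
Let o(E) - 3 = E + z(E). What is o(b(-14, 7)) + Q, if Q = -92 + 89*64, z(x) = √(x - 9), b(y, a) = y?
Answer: 5593 + I*√23 ≈ 5593.0 + 4.7958*I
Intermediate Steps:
z(x) = √(-9 + x)
o(E) = 3 + E + √(-9 + E) (o(E) = 3 + (E + √(-9 + E)) = 3 + E + √(-9 + E))
Q = 5604 (Q = -92 + 5696 = 5604)
o(b(-14, 7)) + Q = (3 - 14 + √(-9 - 14)) + 5604 = (3 - 14 + √(-23)) + 5604 = (3 - 14 + I*√23) + 5604 = (-11 + I*√23) + 5604 = 5593 + I*√23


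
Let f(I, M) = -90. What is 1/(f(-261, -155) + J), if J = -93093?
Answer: -1/93183 ≈ -1.0732e-5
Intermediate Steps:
1/(f(-261, -155) + J) = 1/(-90 - 93093) = 1/(-93183) = -1/93183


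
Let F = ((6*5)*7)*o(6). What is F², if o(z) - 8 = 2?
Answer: 4410000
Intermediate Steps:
o(z) = 10 (o(z) = 8 + 2 = 10)
F = 2100 (F = ((6*5)*7)*10 = (30*7)*10 = 210*10 = 2100)
F² = 2100² = 4410000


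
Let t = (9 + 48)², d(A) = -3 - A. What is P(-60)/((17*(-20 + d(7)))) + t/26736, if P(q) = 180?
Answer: -35061/151504 ≈ -0.23142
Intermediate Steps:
t = 3249 (t = 57² = 3249)
P(-60)/((17*(-20 + d(7)))) + t/26736 = 180/((17*(-20 + (-3 - 1*7)))) + 3249/26736 = 180/((17*(-20 + (-3 - 7)))) + 3249*(1/26736) = 180/((17*(-20 - 10))) + 1083/8912 = 180/((17*(-30))) + 1083/8912 = 180/(-510) + 1083/8912 = 180*(-1/510) + 1083/8912 = -6/17 + 1083/8912 = -35061/151504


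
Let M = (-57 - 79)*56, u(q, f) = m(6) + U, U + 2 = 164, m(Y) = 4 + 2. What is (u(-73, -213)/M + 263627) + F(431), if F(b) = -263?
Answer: 35817501/136 ≈ 2.6336e+5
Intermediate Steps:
m(Y) = 6
U = 162 (U = -2 + 164 = 162)
u(q, f) = 168 (u(q, f) = 6 + 162 = 168)
M = -7616 (M = -136*56 = -7616)
(u(-73, -213)/M + 263627) + F(431) = (168/(-7616) + 263627) - 263 = (168*(-1/7616) + 263627) - 263 = (-3/136 + 263627) - 263 = 35853269/136 - 263 = 35817501/136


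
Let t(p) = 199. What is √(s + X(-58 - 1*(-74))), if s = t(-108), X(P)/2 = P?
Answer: √231 ≈ 15.199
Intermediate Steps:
X(P) = 2*P
s = 199
√(s + X(-58 - 1*(-74))) = √(199 + 2*(-58 - 1*(-74))) = √(199 + 2*(-58 + 74)) = √(199 + 2*16) = √(199 + 32) = √231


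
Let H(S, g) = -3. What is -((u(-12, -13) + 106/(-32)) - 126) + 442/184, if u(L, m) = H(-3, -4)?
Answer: 49575/368 ≈ 134.71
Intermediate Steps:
u(L, m) = -3
-((u(-12, -13) + 106/(-32)) - 126) + 442/184 = -((-3 + 106/(-32)) - 126) + 442/184 = -((-3 + 106*(-1/32)) - 126) + 442*(1/184) = -((-3 - 53/16) - 126) + 221/92 = -(-101/16 - 126) + 221/92 = -1*(-2117/16) + 221/92 = 2117/16 + 221/92 = 49575/368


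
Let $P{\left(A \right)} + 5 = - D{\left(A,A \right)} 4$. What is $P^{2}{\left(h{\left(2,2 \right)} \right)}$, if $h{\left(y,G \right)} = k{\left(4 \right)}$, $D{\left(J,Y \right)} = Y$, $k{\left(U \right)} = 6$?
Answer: $841$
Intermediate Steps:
$h{\left(y,G \right)} = 6$
$P{\left(A \right)} = -5 - 4 A$ ($P{\left(A \right)} = -5 + - A 4 = -5 - 4 A$)
$P^{2}{\left(h{\left(2,2 \right)} \right)} = \left(-5 - 24\right)^{2} = \left(-29\right)^{2} = 841$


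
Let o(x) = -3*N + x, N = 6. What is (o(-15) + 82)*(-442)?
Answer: -21658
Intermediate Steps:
o(x) = -18 + x (o(x) = -3*6 + x = -18 + x)
(o(-15) + 82)*(-442) = ((-18 - 15) + 82)*(-442) = (-33 + 82)*(-442) = 49*(-442) = -21658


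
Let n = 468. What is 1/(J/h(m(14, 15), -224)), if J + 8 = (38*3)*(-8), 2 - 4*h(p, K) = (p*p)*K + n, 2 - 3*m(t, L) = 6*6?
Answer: -25475/3312 ≈ -7.6917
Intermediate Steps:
m(t, L) = -34/3 (m(t, L) = ⅔ - 2*6 = ⅔ - ⅓*36 = ⅔ - 12 = -34/3)
h(p, K) = -233/2 - K*p²/4 (h(p, K) = ½ - ((p*p)*K + 468)/4 = ½ - (p²*K + 468)/4 = ½ - (K*p² + 468)/4 = ½ - (468 + K*p²)/4 = ½ + (-117 - K*p²/4) = -233/2 - K*p²/4)
J = -920 (J = -8 + (38*3)*(-8) = -8 + 114*(-8) = -8 - 912 = -920)
1/(J/h(m(14, 15), -224)) = 1/(-920/(-233/2 - ¼*(-224)*(-34/3)²)) = 1/(-920/(-233/2 - ¼*(-224)*1156/9)) = 1/(-920/(-233/2 + 64736/9)) = 1/(-920/127375/18) = 1/(-920*18/127375) = 1/(-3312/25475) = -25475/3312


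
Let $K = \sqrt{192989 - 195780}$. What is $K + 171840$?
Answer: $171840 + i \sqrt{2791} \approx 1.7184 \cdot 10^{5} + 52.83 i$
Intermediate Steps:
$K = i \sqrt{2791}$ ($K = \sqrt{-2791} = i \sqrt{2791} \approx 52.83 i$)
$K + 171840 = i \sqrt{2791} + 171840 = 171840 + i \sqrt{2791}$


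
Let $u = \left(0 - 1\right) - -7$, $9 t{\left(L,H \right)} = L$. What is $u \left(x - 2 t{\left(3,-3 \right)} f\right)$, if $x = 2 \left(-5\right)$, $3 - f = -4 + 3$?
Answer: $-76$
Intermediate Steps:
$t{\left(L,H \right)} = \frac{L}{9}$
$f = 4$ ($f = 3 - \left(-4 + 3\right) = 3 - -1 = 3 + 1 = 4$)
$u = 6$ ($u = -1 + 7 = 6$)
$x = -10$
$u \left(x - 2 t{\left(3,-3 \right)} f\right) = 6 \left(-10 - 2 \cdot \frac{1}{9} \cdot 3 \cdot 4\right) = 6 \left(-10 - 2 \cdot \frac{1}{3} \cdot 4\right) = 6 \left(-10 - \frac{2}{3} \cdot 4\right) = 6 \left(-10 - \frac{8}{3}\right) = 6 \left(- \frac{38}{3}\right) = -76$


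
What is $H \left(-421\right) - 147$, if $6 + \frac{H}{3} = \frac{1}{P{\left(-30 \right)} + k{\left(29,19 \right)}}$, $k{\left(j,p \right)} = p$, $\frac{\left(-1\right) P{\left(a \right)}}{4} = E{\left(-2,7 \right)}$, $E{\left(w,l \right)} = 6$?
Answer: $\frac{38418}{5} \approx 7683.6$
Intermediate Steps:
$P{\left(a \right)} = -24$ ($P{\left(a \right)} = \left(-4\right) 6 = -24$)
$H = - \frac{93}{5}$ ($H = -18 + \frac{3}{-24 + 19} = -18 + \frac{3}{-5} = -18 + 3 \left(- \frac{1}{5}\right) = -18 - \frac{3}{5} = - \frac{93}{5} \approx -18.6$)
$H \left(-421\right) - 147 = \left(- \frac{93}{5}\right) \left(-421\right) - 147 = \frac{39153}{5} - 147 = \frac{38418}{5}$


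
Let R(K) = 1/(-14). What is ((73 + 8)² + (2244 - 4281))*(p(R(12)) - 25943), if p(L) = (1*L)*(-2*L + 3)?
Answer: -5750990232/49 ≈ -1.1737e+8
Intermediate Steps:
R(K) = -1/14
p(L) = L*(3 - 2*L)
((73 + 8)² + (2244 - 4281))*(p(R(12)) - 25943) = ((73 + 8)² + (2244 - 4281))*(-(3 - 2*(-1/14))/14 - 25943) = (81² - 2037)*(-(3 + ⅐)/14 - 25943) = (6561 - 2037)*(-1/14*22/7 - 25943) = 4524*(-11/49 - 25943) = 4524*(-1271218/49) = -5750990232/49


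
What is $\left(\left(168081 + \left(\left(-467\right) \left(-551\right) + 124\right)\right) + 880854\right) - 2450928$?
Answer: $-1144552$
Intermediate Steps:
$\left(\left(168081 + \left(\left(-467\right) \left(-551\right) + 124\right)\right) + 880854\right) - 2450928 = \left(\left(168081 + \left(257317 + 124\right)\right) + 880854\right) - 2450928 = \left(\left(168081 + 257441\right) + 880854\right) - 2450928 = \left(425522 + 880854\right) - 2450928 = 1306376 - 2450928 = -1144552$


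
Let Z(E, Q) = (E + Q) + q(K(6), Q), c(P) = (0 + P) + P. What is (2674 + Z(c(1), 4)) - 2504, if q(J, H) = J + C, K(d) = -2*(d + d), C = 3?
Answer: 155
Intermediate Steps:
K(d) = -4*d
q(J, H) = 3 + J (q(J, H) = J + 3 = 3 + J)
c(P) = 2*P (c(P) = P + P = 2*P)
Z(E, Q) = -21 + E + Q (Z(E, Q) = (E + Q) + (3 - 4*6) = (E + Q) + (3 - 24) = (E + Q) - 21 = -21 + E + Q)
(2674 + Z(c(1), 4)) - 2504 = (2674 + (-21 + 2*1 + 4)) - 2504 = (2674 + (-21 + 2 + 4)) - 2504 = (2674 - 15) - 2504 = 2659 - 2504 = 155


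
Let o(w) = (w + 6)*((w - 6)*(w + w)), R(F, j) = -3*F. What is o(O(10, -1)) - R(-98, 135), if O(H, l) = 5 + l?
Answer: -454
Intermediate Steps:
o(w) = 2*w*(-6 + w)*(6 + w) (o(w) = (6 + w)*((-6 + w)*(2*w)) = (6 + w)*(2*w*(-6 + w)) = 2*w*(-6 + w)*(6 + w))
o(O(10, -1)) - R(-98, 135) = 2*(5 - 1)*(-36 + (5 - 1)²) - (-3)*(-98) = 2*4*(-36 + 4²) - 1*294 = 2*4*(-36 + 16) - 294 = 2*4*(-20) - 294 = -160 - 294 = -454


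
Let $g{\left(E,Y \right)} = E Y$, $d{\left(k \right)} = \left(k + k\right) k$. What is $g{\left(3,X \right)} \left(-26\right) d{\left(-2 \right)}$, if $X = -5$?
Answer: $3120$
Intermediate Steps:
$d{\left(k \right)} = 2 k^{2}$ ($d{\left(k \right)} = 2 k k = 2 k^{2}$)
$g{\left(3,X \right)} \left(-26\right) d{\left(-2 \right)} = 3 \left(-5\right) \left(-26\right) 2 \left(-2\right)^{2} = \left(-15\right) \left(-26\right) 2 \cdot 4 = 390 \cdot 8 = 3120$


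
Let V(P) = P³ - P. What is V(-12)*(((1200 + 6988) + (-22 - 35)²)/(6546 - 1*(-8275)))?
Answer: -19625892/14821 ≈ -1324.2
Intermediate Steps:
V(-12)*(((1200 + 6988) + (-22 - 35)²)/(6546 - 1*(-8275))) = ((-12)³ - 1*(-12))*(((1200 + 6988) + (-22 - 35)²)/(6546 - 1*(-8275))) = (-1728 + 12)*((8188 + (-57)²)/(6546 + 8275)) = -1716*(8188 + 3249)/14821 = -19625892/14821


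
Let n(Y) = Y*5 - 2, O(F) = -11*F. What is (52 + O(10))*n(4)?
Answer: -1044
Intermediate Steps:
n(Y) = -2 + 5*Y (n(Y) = 5*Y - 2 = -2 + 5*Y)
(52 + O(10))*n(4) = (52 - 11*10)*(-2 + 5*4) = (52 - 110)*(-2 + 20) = -58*18 = -1044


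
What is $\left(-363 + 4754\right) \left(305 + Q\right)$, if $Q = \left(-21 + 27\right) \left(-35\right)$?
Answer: $417145$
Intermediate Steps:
$Q = -210$ ($Q = 6 \left(-35\right) = -210$)
$\left(-363 + 4754\right) \left(305 + Q\right) = \left(-363 + 4754\right) \left(305 - 210\right) = 4391 \cdot 95 = 417145$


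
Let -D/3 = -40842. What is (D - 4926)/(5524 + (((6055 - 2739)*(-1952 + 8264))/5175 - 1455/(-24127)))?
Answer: 30400020000/2473522223 ≈ 12.290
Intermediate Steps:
D = 122526 (D = -3*(-40842) = 122526)
(D - 4926)/(5524 + (((6055 - 2739)*(-1952 + 8264))/5175 - 1455/(-24127))) = (122526 - 4926)/(5524 + (((6055 - 2739)*(-1952 + 8264))/5175 - 1455/(-24127))) = 117600/(5524 + ((3316*6312)*(1/5175) - 1455*(-1/24127))) = 117600/(5524 + (20930592*(1/5175) + 1455/24127)) = 117600/(5524 + (6976864/1725 + 1455/24127)) = 117600/(5524 + 7318839461/1809525) = 117600/(17314655561/1809525) = 117600*(1809525/17314655561) = 30400020000/2473522223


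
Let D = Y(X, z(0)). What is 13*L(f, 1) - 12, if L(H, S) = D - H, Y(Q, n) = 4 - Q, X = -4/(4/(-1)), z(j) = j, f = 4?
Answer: -25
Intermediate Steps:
X = 1 (X = -4/(4*(-1)) = -4/(-4) = -4*(-¼) = 1)
D = 3 (D = 4 - 1*1 = 4 - 1 = 3)
L(H, S) = 3 - H
13*L(f, 1) - 12 = 13*(3 - 1*4) - 12 = 13*(3 - 4) - 12 = 13*(-1) - 12 = -13 - 12 = -25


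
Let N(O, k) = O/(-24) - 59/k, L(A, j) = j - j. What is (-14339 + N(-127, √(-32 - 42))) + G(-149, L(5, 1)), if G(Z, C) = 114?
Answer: -341273/24 + 59*I*√74/74 ≈ -14220.0 + 6.8586*I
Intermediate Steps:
L(A, j) = 0
N(O, k) = -59/k - O/24 (N(O, k) = O*(-1/24) - 59/k = -O/24 - 59/k = -59/k - O/24)
(-14339 + N(-127, √(-32 - 42))) + G(-149, L(5, 1)) = (-14339 + (-59/√(-32 - 42) - 1/24*(-127))) + 114 = (-14339 + (-59*(-I*√74/74) + 127/24)) + 114 = (-14339 + (-(-59)*I*√74/74 + 127/24)) + 114 = (-14339 + (59*I*√74/74 + 127/24)) + 114 = (-14339 + (127/24 + 59*I*√74/74)) + 114 = (-344009/24 + 59*I*√74/74) + 114 = -341273/24 + 59*I*√74/74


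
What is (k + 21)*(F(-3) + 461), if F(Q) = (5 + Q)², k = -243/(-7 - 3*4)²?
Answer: 3412170/361 ≈ 9452.0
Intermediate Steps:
k = -243/361 (k = -243/(-7 - 12)² = -243/((-19)²) = -243/361 ≈ -0.67313)
(k + 21)*(F(-3) + 461) = (-243/361 + 21)*((5 - 3)² + 461) = 7338*(2² + 461)/361 = 7338*(4 + 461)/361 = (7338/361)*465 = 3412170/361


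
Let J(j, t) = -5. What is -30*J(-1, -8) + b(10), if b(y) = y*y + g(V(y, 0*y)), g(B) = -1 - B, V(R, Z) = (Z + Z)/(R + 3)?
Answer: 249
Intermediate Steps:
V(R, Z) = 2*Z/(3 + R) (V(R, Z) = (2*Z)/(3 + R) = 2*Z/(3 + R))
b(y) = -1 + y**2 (b(y) = y*y + (-1 - 2*0*y/(3 + y)) = y**2 + (-1 - 2*0/(3 + y)) = y**2 + (-1 - 1*0) = y**2 + (-1 + 0) = y**2 - 1 = -1 + y**2)
-30*J(-1, -8) + b(10) = -30*(-5) + (-1 + 10**2) = 150 + (-1 + 100) = 150 + 99 = 249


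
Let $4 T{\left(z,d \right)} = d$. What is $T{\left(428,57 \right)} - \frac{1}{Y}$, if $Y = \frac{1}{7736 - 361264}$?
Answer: $\frac{1414169}{4} \approx 3.5354 \cdot 10^{5}$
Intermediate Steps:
$T{\left(z,d \right)} = \frac{d}{4}$
$Y = - \frac{1}{353528}$ ($Y = \frac{1}{-353528} = - \frac{1}{353528} \approx -2.8286 \cdot 10^{-6}$)
$T{\left(428,57 \right)} - \frac{1}{Y} = \frac{1}{4} \cdot 57 - \frac{1}{- \frac{1}{353528}} = \frac{57}{4} - -353528 = \frac{57}{4} + 353528 = \frac{1414169}{4}$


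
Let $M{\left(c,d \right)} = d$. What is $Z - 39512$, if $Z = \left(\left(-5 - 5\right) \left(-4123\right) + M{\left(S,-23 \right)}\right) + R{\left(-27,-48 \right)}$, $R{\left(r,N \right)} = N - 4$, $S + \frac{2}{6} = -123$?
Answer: $1643$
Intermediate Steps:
$S = - \frac{370}{3}$ ($S = - \frac{1}{3} - 123 = - \frac{370}{3} \approx -123.33$)
$R{\left(r,N \right)} = -4 + N$
$Z = 41155$ ($Z = \left(\left(-5 - 5\right) \left(-4123\right) - 23\right) - 52 = \left(\left(-10\right) \left(-4123\right) - 23\right) - 52 = \left(41230 - 23\right) - 52 = 41207 - 52 = 41155$)
$Z - 39512 = 41155 - 39512 = 1643$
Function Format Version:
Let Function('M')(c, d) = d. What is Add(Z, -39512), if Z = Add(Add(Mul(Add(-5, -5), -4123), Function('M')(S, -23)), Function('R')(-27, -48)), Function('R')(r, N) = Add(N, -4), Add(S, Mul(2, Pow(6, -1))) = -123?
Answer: 1643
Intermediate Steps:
S = Rational(-370, 3) (S = Add(Rational(-1, 3), -123) = Rational(-370, 3) ≈ -123.33)
Function('R')(r, N) = Add(-4, N)
Z = 41155 (Z = Add(Add(Mul(Add(-5, -5), -4123), -23), Add(-4, -48)) = Add(Add(Mul(-10, -4123), -23), -52) = Add(Add(41230, -23), -52) = Add(41207, -52) = 41155)
Add(Z, -39512) = Add(41155, -39512) = 1643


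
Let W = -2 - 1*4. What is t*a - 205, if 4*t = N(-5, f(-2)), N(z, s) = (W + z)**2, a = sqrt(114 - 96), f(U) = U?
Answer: -205 + 363*sqrt(2)/4 ≈ -76.660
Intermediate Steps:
W = -6 (W = -2 - 4 = -6)
a = 3*sqrt(2) (a = sqrt(18) = 3*sqrt(2) ≈ 4.2426)
N(z, s) = (-6 + z)**2
t = 121/4 (t = (-6 - 5)**2/4 = (1/4)*(-11)**2 = (1/4)*121 = 121/4 ≈ 30.250)
t*a - 205 = 121*(3*sqrt(2))/4 - 205 = 363*sqrt(2)/4 - 205 = -205 + 363*sqrt(2)/4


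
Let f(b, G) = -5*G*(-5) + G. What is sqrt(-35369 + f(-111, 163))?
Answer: 3*I*sqrt(3459) ≈ 176.44*I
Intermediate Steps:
f(b, G) = 26*G (f(b, G) = 25*G + G = 26*G)
sqrt(-35369 + f(-111, 163)) = sqrt(-35369 + 26*163) = sqrt(-35369 + 4238) = sqrt(-31131) = 3*I*sqrt(3459)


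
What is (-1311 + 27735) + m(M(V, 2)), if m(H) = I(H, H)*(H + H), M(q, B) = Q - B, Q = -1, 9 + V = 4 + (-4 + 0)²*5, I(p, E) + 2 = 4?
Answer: 26412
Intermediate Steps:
I(p, E) = 2 (I(p, E) = -2 + 4 = 2)
V = 75 (V = -9 + (4 + (-4 + 0)²*5) = -9 + (4 + (-4)²*5) = -9 + (4 + 16*5) = -9 + (4 + 80) = -9 + 84 = 75)
M(q, B) = -1 - B
m(H) = 4*H (m(H) = 2*(H + H) = 2*(2*H) = 4*H)
(-1311 + 27735) + m(M(V, 2)) = (-1311 + 27735) + 4*(-1 - 1*2) = 26424 + 4*(-1 - 2) = 26424 + 4*(-3) = 26424 - 12 = 26412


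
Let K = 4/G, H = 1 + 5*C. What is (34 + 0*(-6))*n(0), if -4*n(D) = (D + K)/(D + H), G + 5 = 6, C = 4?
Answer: -34/21 ≈ -1.6190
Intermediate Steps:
G = 1 (G = -5 + 6 = 1)
H = 21 (H = 1 + 5*4 = 1 + 20 = 21)
K = 4 (K = 4/1 = 4*1 = 4)
n(D) = -(4 + D)/(4*(21 + D)) (n(D) = -(D + 4)/(4*(D + 21)) = -(4 + D)/(4*(21 + D)))
(34 + 0*(-6))*n(0) = (34 + 0*(-6))*((-4 - 1*0)/(4*(21 + 0))) = (34 + 0)*((1/4)*(-4 + 0)/21) = 34*((1/4)*(1/21)*(-4)) = 34*(-1/21) = -34/21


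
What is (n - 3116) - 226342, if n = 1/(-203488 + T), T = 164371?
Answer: -8975708587/39117 ≈ -2.2946e+5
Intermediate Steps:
n = -1/39117 (n = 1/(-203488 + 164371) = 1/(-39117) = -1/39117 ≈ -2.5564e-5)
(n - 3116) - 226342 = (-1/39117 - 3116) - 226342 = -121888573/39117 - 226342 = -8975708587/39117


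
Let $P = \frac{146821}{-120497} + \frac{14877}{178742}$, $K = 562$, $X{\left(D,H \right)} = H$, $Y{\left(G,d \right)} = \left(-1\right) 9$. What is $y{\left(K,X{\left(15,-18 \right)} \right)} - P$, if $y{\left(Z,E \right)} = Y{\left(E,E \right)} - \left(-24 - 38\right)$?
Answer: $\frac{1165957808335}{21537874774} \approx 54.135$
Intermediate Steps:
$Y{\left(G,d \right)} = -9$
$y{\left(Z,E \right)} = 53$ ($y{\left(Z,E \right)} = -9 - \left(-24 - 38\right) = -9 - -62 = -9 + 62 = 53$)
$P = - \frac{24450445313}{21537874774}$ ($P = 146821 \left(- \frac{1}{120497}\right) + 14877 \cdot \frac{1}{178742} = - \frac{146821}{120497} + \frac{14877}{178742} = - \frac{24450445313}{21537874774} \approx -1.1352$)
$y{\left(K,X{\left(15,-18 \right)} \right)} - P = 53 - - \frac{24450445313}{21537874774} = 53 + \frac{24450445313}{21537874774} = \frac{1165957808335}{21537874774}$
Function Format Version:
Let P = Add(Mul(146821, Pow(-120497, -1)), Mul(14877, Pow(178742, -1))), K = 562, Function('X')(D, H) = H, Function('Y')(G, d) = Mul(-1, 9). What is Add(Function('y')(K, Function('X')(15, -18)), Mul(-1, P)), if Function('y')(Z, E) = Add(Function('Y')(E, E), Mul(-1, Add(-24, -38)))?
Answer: Rational(1165957808335, 21537874774) ≈ 54.135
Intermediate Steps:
Function('Y')(G, d) = -9
Function('y')(Z, E) = 53 (Function('y')(Z, E) = Add(-9, Mul(-1, Add(-24, -38))) = Add(-9, Mul(-1, -62)) = Add(-9, 62) = 53)
P = Rational(-24450445313, 21537874774) (P = Add(Mul(146821, Rational(-1, 120497)), Mul(14877, Rational(1, 178742))) = Add(Rational(-146821, 120497), Rational(14877, 178742)) = Rational(-24450445313, 21537874774) ≈ -1.1352)
Add(Function('y')(K, Function('X')(15, -18)), Mul(-1, P)) = Add(53, Mul(-1, Rational(-24450445313, 21537874774))) = Add(53, Rational(24450445313, 21537874774)) = Rational(1165957808335, 21537874774)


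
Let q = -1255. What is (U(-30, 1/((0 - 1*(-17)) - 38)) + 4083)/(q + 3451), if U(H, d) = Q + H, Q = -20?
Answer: 4033/2196 ≈ 1.8365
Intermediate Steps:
U(H, d) = -20 + H
(U(-30, 1/((0 - 1*(-17)) - 38)) + 4083)/(q + 3451) = ((-20 - 30) + 4083)/(-1255 + 3451) = (-50 + 4083)/2196 = 4033*(1/2196) = 4033/2196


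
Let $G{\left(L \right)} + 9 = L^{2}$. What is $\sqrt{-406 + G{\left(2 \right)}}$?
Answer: $i \sqrt{411} \approx 20.273 i$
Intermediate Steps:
$G{\left(L \right)} = -9 + L^{2}$
$\sqrt{-406 + G{\left(2 \right)}} = \sqrt{-406 - \left(9 - 2^{2}\right)} = \sqrt{-406 + \left(-9 + 4\right)} = \sqrt{-406 - 5} = \sqrt{-411} = i \sqrt{411}$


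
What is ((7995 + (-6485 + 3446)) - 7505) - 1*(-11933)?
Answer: 9384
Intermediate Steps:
((7995 + (-6485 + 3446)) - 7505) - 1*(-11933) = ((7995 - 3039) - 7505) + 11933 = (4956 - 7505) + 11933 = -2549 + 11933 = 9384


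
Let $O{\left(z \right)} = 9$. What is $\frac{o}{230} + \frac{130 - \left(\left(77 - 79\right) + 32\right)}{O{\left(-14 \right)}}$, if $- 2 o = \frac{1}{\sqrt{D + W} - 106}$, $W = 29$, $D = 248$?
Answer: $\frac{84019159}{7561710} + \frac{\sqrt{277}}{5041140} \approx 11.111$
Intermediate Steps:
$o = - \frac{1}{2 \left(-106 + \sqrt{277}\right)}$ ($o = - \frac{1}{2 \left(\sqrt{248 + 29} - 106\right)} = - \frac{1}{2 \left(\sqrt{277} - 106\right)} = - \frac{1}{2 \left(-106 + \sqrt{277}\right)} \approx 0.0055955$)
$\frac{o}{230} + \frac{130 - \left(\left(77 - 79\right) + 32\right)}{O{\left(-14 \right)}} = \frac{\frac{53}{10959} + \frac{\sqrt{277}}{21918}}{230} + \frac{130 - \left(\left(77 - 79\right) + 32\right)}{9} = \left(\frac{53}{10959} + \frac{\sqrt{277}}{21918}\right) \frac{1}{230} + \left(130 - \left(-2 + 32\right)\right) \frac{1}{9} = \left(\frac{53}{2520570} + \frac{\sqrt{277}}{5041140}\right) + \left(130 - 30\right) \frac{1}{9} = \left(\frac{53}{2520570} + \frac{\sqrt{277}}{5041140}\right) + 100 \cdot \frac{1}{9} = \left(\frac{53}{2520570} + \frac{\sqrt{277}}{5041140}\right) + \frac{100}{9} = \frac{84019159}{7561710} + \frac{\sqrt{277}}{5041140}$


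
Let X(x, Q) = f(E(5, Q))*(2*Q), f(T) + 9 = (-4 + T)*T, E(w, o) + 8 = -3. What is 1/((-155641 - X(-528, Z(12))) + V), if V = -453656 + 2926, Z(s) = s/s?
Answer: -1/606683 ≈ -1.6483e-6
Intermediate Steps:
E(w, o) = -11 (E(w, o) = -8 - 3 = -11)
Z(s) = 1
V = -450730
f(T) = -9 + T*(-4 + T) (f(T) = -9 + (-4 + T)*T = -9 + T*(-4 + T))
X(x, Q) = 312*Q (X(x, Q) = (-9 + (-11)² - 4*(-11))*(2*Q) = (-9 + 121 + 44)*(2*Q) = 156*(2*Q) = 312*Q)
1/((-155641 - X(-528, Z(12))) + V) = 1/((-155641 - 312) - 450730) = 1/(-155953 - 450730) = 1/(-606683) = -1/606683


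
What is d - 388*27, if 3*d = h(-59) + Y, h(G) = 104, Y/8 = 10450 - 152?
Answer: 17020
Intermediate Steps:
Y = 82384 (Y = 8*(10450 - 152) = 8*10298 = 82384)
d = 27496 (d = (104 + 82384)/3 = (1/3)*82488 = 27496)
d - 388*27 = 27496 - 388*27 = 27496 - 1*10476 = 27496 - 10476 = 17020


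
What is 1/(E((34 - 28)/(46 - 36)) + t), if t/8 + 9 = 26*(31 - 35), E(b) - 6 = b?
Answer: -5/4487 ≈ -0.0011143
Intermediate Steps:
E(b) = 6 + b
t = -904 (t = -72 + 8*(26*(31 - 35)) = -72 + 8*(26*(-4)) = -72 + 8*(-104) = -72 - 832 = -904)
1/(E((34 - 28)/(46 - 36)) + t) = 1/((6 + (34 - 28)/(46 - 36)) - 904) = 1/((6 + 6/10) - 904) = 1/((6 + 6*(⅒)) - 904) = 1/((6 + ⅗) - 904) = 1/(33/5 - 904) = 1/(-4487/5) = -5/4487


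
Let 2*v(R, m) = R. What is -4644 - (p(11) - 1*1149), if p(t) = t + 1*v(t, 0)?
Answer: -7023/2 ≈ -3511.5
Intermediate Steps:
v(R, m) = R/2
p(t) = 3*t/2 (p(t) = t + 1*(t/2) = t + t/2 = 3*t/2)
-4644 - (p(11) - 1*1149) = -4644 - ((3/2)*11 - 1*1149) = -4644 - (33/2 - 1149) = -4644 - 1*(-2265/2) = -4644 + 2265/2 = -7023/2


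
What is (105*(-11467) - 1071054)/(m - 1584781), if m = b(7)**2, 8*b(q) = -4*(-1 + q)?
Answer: 2275089/1584772 ≈ 1.4356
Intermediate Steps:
b(q) = 1/2 - q/2 (b(q) = (-4*(-1 + q))/8 = (4 - 4*q)/8 = 1/2 - q/2)
m = 9 (m = (1/2 - 1/2*7)**2 = (1/2 - 7/2)**2 = (-3)**2 = 9)
(105*(-11467) - 1071054)/(m - 1584781) = (105*(-11467) - 1071054)/(9 - 1584781) = (-1204035 - 1071054)/(-1584772) = -2275089*(-1/1584772) = 2275089/1584772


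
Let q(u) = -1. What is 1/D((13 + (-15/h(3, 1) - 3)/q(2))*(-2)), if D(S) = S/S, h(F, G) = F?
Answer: 1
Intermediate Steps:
D(S) = 1
1/D((13 + (-15/h(3, 1) - 3)/q(2))*(-2)) = 1/1 = 1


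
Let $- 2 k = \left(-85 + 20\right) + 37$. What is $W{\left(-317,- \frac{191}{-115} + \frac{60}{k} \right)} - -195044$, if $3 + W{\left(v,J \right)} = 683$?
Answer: $195724$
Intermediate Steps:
$k = 14$ ($k = - \frac{\left(-85 + 20\right) + 37}{2} = - \frac{-65 + 37}{2} = \left(- \frac{1}{2}\right) \left(-28\right) = 14$)
$W{\left(v,J \right)} = 680$ ($W{\left(v,J \right)} = -3 + 683 = 680$)
$W{\left(-317,- \frac{191}{-115} + \frac{60}{k} \right)} - -195044 = 680 - -195044 = 680 + 195044 = 195724$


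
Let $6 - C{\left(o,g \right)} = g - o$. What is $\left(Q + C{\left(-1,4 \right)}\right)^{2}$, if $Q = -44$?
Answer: $1849$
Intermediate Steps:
$C{\left(o,g \right)} = 6 + o - g$ ($C{\left(o,g \right)} = 6 - \left(g - o\right) = 6 + o - g$)
$\left(Q + C{\left(-1,4 \right)}\right)^{2} = \left(-44 - -1\right)^{2} = \left(-44 + 1\right)^{2} = \left(-43\right)^{2} = 1849$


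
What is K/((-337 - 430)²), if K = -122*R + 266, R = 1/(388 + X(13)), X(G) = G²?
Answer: 148040/327676973 ≈ 0.00045179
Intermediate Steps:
R = 1/557 (R = 1/(388 + 13²) = 1/(388 + 169) = 1/557 ≈ 0.0017953)
K = 148040/557 (K = -122*1/557 + 266 = -122/557 + 266 = 148040/557 ≈ 265.78)
K/((-337 - 430)²) = 148040/(557*((-337 - 430)²)) = 148040/(557*((-767)²)) = (148040/557)/588289 = (148040/557)*(1/588289) = 148040/327676973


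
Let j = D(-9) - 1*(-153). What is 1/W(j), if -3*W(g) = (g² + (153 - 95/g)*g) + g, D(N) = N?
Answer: -3/42817 ≈ -7.0066e-5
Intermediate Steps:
j = 144 (j = -9 - 1*(-153) = -9 + 153 = 144)
W(g) = -g/3 - g²/3 - g*(153 - 95/g)/3 (W(g) = -((g² + (153 - 95/g)*g) + g)/3 = -((g² + g*(153 - 95/g)) + g)/3 = -(g + g² + g*(153 - 95/g))/3 = -g/3 - g²/3 - g*(153 - 95/g)/3)
1/W(j) = 1/(95/3 - 154/3*144 - ⅓*144²) = 1/(95/3 - 7392 - ⅓*20736) = 1/(95/3 - 7392 - 6912) = 1/(-42817/3) = -3/42817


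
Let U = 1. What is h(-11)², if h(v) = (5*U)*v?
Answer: 3025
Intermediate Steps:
h(v) = 5*v (h(v) = (5*1)*v = 5*v)
h(-11)² = (5*(-11))² = (-55)² = 3025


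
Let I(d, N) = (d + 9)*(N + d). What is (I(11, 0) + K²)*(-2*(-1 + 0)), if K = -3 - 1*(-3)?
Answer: 440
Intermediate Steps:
K = 0 (K = -3 + 3 = 0)
I(d, N) = (9 + d)*(N + d)
(I(11, 0) + K²)*(-2*(-1 + 0)) = ((11² + 9*0 + 9*11 + 0*11) + 0²)*(-2*(-1 + 0)) = ((121 + 0 + 99 + 0) + 0)*(-2*(-1)) = (220 + 0)*2 = 220*2 = 440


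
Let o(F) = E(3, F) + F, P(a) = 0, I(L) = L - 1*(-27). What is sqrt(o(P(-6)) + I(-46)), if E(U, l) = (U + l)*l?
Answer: I*sqrt(19) ≈ 4.3589*I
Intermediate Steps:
I(L) = 27 + L (I(L) = L + 27 = 27 + L)
E(U, l) = l*(U + l)
o(F) = F + F*(3 + F) (o(F) = F*(3 + F) + F = F + F*(3 + F))
sqrt(o(P(-6)) + I(-46)) = sqrt(0*(4 + 0) + (27 - 46)) = sqrt(0*4 - 19) = sqrt(0 - 19) = sqrt(-19) = I*sqrt(19)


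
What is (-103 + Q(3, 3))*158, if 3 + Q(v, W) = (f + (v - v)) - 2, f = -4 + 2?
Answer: -17380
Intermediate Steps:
f = -2
Q(v, W) = -7 (Q(v, W) = -3 + ((-2 + (v - v)) - 2) = -3 + ((-2 + 0) - 2) = -3 + (-2 - 2) = -3 - 4 = -7)
(-103 + Q(3, 3))*158 = (-103 - 7)*158 = -110*158 = -17380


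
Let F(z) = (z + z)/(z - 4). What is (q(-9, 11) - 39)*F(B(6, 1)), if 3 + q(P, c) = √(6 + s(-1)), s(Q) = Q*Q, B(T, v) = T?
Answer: -252 + 6*√7 ≈ -236.13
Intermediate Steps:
s(Q) = Q²
q(P, c) = -3 + √7 (q(P, c) = -3 + √(6 + (-1)²) = -3 + √(6 + 1) = -3 + √7)
F(z) = 2*z/(-4 + z) (F(z) = (2*z)/(-4 + z) = 2*z/(-4 + z))
(q(-9, 11) - 39)*F(B(6, 1)) = ((-3 + √7) - 39)*(2*6/(-4 + 6)) = (-42 + √7)*(2*6/2) = (-42 + √7)*(2*6*(½)) = (-42 + √7)*6 = -252 + 6*√7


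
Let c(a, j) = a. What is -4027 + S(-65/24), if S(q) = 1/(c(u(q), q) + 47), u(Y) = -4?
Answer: -173160/43 ≈ -4027.0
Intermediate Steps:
S(q) = 1/43 (S(q) = 1/(-4 + 47) = 1/43)
-4027 + S(-65/24) = -4027 + 1/43 = -173160/43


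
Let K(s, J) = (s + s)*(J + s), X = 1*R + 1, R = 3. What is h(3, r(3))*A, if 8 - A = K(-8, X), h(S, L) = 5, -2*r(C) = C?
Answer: -280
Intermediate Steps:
r(C) = -C/2
X = 4 (X = 1*3 + 1 = 3 + 1 = 4)
K(s, J) = 2*s*(J + s) (K(s, J) = (2*s)*(J + s) = 2*s*(J + s))
A = -56 (A = 8 - 2*(-8)*(4 - 8) = 8 - 2*(-8)*(-4) = 8 - 1*64 = 8 - 64 = -56)
h(3, r(3))*A = 5*(-56) = -280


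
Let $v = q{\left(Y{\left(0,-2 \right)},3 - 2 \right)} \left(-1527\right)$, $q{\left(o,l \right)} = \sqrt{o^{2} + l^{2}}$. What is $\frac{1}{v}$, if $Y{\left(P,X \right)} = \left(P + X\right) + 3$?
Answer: $- \frac{\sqrt{2}}{3054} \approx -0.00046307$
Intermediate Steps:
$Y{\left(P,X \right)} = 3 + P + X$
$q{\left(o,l \right)} = \sqrt{l^{2} + o^{2}}$
$v = - 1527 \sqrt{2}$ ($v = \sqrt{\left(3 - 2\right)^{2} + \left(3 + 0 - 2\right)^{2}} \left(-1527\right) = \sqrt{1^{2} + 1^{2}} \left(-1527\right) = \sqrt{1 + 1} \left(-1527\right) = \sqrt{2} \left(-1527\right) = - 1527 \sqrt{2} \approx -2159.5$)
$\frac{1}{v} = \frac{1}{\left(-1527\right) \sqrt{2}} = - \frac{\sqrt{2}}{3054}$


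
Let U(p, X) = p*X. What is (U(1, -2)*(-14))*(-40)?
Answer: -1120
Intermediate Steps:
U(p, X) = X*p
(U(1, -2)*(-14))*(-40) = (-2*1*(-14))*(-40) = -2*(-14)*(-40) = 28*(-40) = -1120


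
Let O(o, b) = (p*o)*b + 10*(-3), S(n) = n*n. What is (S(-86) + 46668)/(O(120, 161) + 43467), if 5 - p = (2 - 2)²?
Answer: 54064/140037 ≈ 0.38607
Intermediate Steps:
S(n) = n²
p = 5 (p = 5 - (2 - 2)² = 5 - 1*0² = 5 - 1*0 = 5 + 0 = 5)
O(o, b) = -30 + 5*b*o (O(o, b) = (5*o)*b + 10*(-3) = 5*b*o - 30 = -30 + 5*b*o)
(S(-86) + 46668)/(O(120, 161) + 43467) = ((-86)² + 46668)/((-30 + 5*161*120) + 43467) = (7396 + 46668)/((-30 + 96600) + 43467) = 54064/(96570 + 43467) = 54064/140037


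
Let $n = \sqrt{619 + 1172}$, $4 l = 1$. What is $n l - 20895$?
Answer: $-20895 + \frac{3 \sqrt{199}}{4} \approx -20884.0$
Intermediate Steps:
$l = \frac{1}{4}$ ($l = \frac{1}{4} \cdot 1 = \frac{1}{4} \approx 0.25$)
$n = 3 \sqrt{199}$ ($n = \sqrt{1791} = 3 \sqrt{199} \approx 42.32$)
$n l - 20895 = 3 \sqrt{199} \cdot \frac{1}{4} - 20895 = \frac{3 \sqrt{199}}{4} - 20895 = -20895 + \frac{3 \sqrt{199}}{4}$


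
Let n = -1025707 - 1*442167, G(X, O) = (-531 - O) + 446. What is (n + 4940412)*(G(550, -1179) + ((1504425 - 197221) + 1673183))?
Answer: 10353306068778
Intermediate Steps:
G(X, O) = -85 - O
n = -1467874 (n = -1025707 - 442167 = -1467874)
(n + 4940412)*(G(550, -1179) + ((1504425 - 197221) + 1673183)) = (-1467874 + 4940412)*((-85 - 1*(-1179)) + ((1504425 - 197221) + 1673183)) = 3472538*((-85 + 1179) + (1307204 + 1673183)) = 3472538*(1094 + 2980387) = 3472538*2981481 = 10353306068778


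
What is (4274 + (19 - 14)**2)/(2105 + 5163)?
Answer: 4299/7268 ≈ 0.59150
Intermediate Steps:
(4274 + (19 - 14)**2)/(2105 + 5163) = (4274 + 5**2)/7268 = (4274 + 25)*(1/7268) = 4299*(1/7268) = 4299/7268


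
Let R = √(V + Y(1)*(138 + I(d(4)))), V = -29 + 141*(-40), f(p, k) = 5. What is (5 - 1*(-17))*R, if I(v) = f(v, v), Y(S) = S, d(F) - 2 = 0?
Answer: 66*I*√614 ≈ 1635.4*I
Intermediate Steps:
d(F) = 2 (d(F) = 2 + 0 = 2)
I(v) = 5
V = -5669 (V = -29 - 5640 = -5669)
R = 3*I*√614 (R = √(-5669 + 1*(138 + 5)) = √(-5669 + 1*143) = √(-5669 + 143) = √(-5526) = 3*I*√614 ≈ 74.337*I)
(5 - 1*(-17))*R = (5 - 1*(-17))*(3*I*√614) = (5 + 17)*(3*I*√614) = 22*(3*I*√614) = 66*I*√614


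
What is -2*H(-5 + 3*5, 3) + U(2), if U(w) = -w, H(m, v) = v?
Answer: -8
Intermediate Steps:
-2*H(-5 + 3*5, 3) + U(2) = -2*3 - 1*2 = -6 - 2 = -8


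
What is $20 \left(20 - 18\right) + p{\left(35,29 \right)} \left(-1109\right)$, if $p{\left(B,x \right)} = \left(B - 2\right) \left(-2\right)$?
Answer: $73234$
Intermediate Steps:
$p{\left(B,x \right)} = 4 - 2 B$ ($p{\left(B,x \right)} = \left(-2 + B\right) \left(-2\right) = 4 - 2 B$)
$20 \left(20 - 18\right) + p{\left(35,29 \right)} \left(-1109\right) = 20 \left(20 - 18\right) + \left(4 - 70\right) \left(-1109\right) = 20 \cdot 2 + \left(4 - 70\right) \left(-1109\right) = 40 - -73194 = 40 + 73194 = 73234$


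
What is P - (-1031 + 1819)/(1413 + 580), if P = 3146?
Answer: 6269190/1993 ≈ 3145.6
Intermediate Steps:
P - (-1031 + 1819)/(1413 + 580) = 3146 - (-1031 + 1819)/(1413 + 580) = 3146 - 788/1993 = 6269190/1993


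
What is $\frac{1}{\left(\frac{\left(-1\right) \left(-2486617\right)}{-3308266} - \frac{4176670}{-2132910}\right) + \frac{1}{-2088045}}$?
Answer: $\frac{12592934494385310}{15194188966072957} \approx 0.8288$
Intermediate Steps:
$\frac{1}{\left(\frac{\left(-1\right) \left(-2486617\right)}{-3308266} - \frac{4176670}{-2132910}\right) + \frac{1}{-2088045}} = \frac{1}{\left(2486617 \left(- \frac{1}{3308266}\right) - - \frac{417667}{213291}\right) - \frac{1}{2088045}} = \frac{1}{\left(- \frac{2486617}{3308266} + \frac{417667}{213291}\right) - \frac{1}{2088045}} = \frac{1}{\frac{65490808375}{54278720262} - \frac{1}{2088045}} = \frac{1}{\frac{15194188966072957}{12592934494385310}} = \frac{12592934494385310}{15194188966072957}$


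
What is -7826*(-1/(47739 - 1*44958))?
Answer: 7826/2781 ≈ 2.8141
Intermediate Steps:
-7826*(-1/(47739 - 1*44958)) = -7826*(-1/(47739 - 44958)) = -7826/((-1*2781)) = -7826/(-2781) = -7826*(-1/2781) = 7826/2781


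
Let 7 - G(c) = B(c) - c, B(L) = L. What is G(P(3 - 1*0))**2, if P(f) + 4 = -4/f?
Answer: 49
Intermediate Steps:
P(f) = -4 - 4/f
G(c) = 7 (G(c) = 7 - (c - c) = 7 - 1*0 = 7 + 0 = 7)
G(P(3 - 1*0))**2 = 7**2 = 49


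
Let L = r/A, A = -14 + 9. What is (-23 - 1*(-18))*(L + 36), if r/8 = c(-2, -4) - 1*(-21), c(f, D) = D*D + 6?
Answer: 164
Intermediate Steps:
c(f, D) = 6 + D² (c(f, D) = D² + 6 = 6 + D²)
A = -5
r = 344 (r = 8*((6 + (-4)²) - 1*(-21)) = 8*((6 + 16) + 21) = 8*(22 + 21) = 8*43 = 344)
L = -344/5 (L = 344/(-5) = 344*(-⅕) = -344/5 ≈ -68.800)
(-23 - 1*(-18))*(L + 36) = (-23 - 1*(-18))*(-344/5 + 36) = (-23 + 18)*(-164/5) = -5*(-164/5) = 164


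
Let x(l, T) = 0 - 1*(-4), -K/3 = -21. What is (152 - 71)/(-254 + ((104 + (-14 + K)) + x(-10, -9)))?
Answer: -81/97 ≈ -0.83505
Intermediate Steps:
K = 63 (K = -3*(-21) = 63)
x(l, T) = 4 (x(l, T) = 0 + 4 = 4)
(152 - 71)/(-254 + ((104 + (-14 + K)) + x(-10, -9))) = (152 - 71)/(-254 + ((104 + (-14 + 63)) + 4)) = 81/(-254 + ((104 + 49) + 4)) = 81/(-254 + (153 + 4)) = 81/(-254 + 157) = 81/(-97) = 81*(-1/97) = -81/97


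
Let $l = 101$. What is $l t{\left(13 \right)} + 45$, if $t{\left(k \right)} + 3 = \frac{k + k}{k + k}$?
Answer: $-157$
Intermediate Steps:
$t{\left(k \right)} = -2$ ($t{\left(k \right)} = -3 + \frac{k + k}{k + k} = -3 + \frac{2 k}{2 k} = -3 + 2 k \frac{1}{2 k} = -3 + 1 = -2$)
$l t{\left(13 \right)} + 45 = 101 \left(-2\right) + 45 = -202 + 45 = -157$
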